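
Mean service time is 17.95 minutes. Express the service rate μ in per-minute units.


μ = 1/(service time) in consistent units.
1 minute = 1 min, so μ = 1/17.95 = 0.05571 per minute

Final: 0.05571 /min


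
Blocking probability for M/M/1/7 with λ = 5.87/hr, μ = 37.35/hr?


ρ = λ/μ = 5.87/37.35 = 0.1572
P_K = (1−ρ)ρ^K/(1−ρ^(K+1)) = (0.8428·0.000002368)/(1 − 0.0000003722)
= 0.000001996/1.000000 = 0.000001996

Final: 0.000001996


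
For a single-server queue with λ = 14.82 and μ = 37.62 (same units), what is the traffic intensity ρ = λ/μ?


ρ = λ/μ = 14.82/37.62 = 0.3939

Final: 0.3939


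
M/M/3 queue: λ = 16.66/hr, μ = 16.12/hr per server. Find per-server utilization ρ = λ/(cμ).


ρ = λ/(cμ) = 16.66/(3·16.12) = 16.66/48.36 = 0.3445

Final: 0.3445


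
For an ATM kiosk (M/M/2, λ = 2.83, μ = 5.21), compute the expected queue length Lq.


a = λ/μ = 0.5432; ρ = a/2 = 0.2716
P₀ = 0.572830
Lq = P₀·a^c·ρ / (c!·(1−ρ)²) = 0.572830·0.29505·0.2716/(2·0.53058)
= 0.04326

Final: 0.04326


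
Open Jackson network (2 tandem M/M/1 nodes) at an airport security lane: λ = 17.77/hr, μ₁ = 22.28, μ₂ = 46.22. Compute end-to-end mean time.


Each node sees arrival rate λ = 17.77/hr (tandem ⇒ throughput preserved).
W₁ = 1/(μ₁−λ) = 1/(22.28−17.77) = 0.22173 hr
W₂ = 1/(μ₂−λ) = 1/(46.22−17.77) = 0.03515 hr
W_total = W₁ + W₂ = 0.22173 + 0.03515 = 0.25688 hr

Final: 0.25688 hr


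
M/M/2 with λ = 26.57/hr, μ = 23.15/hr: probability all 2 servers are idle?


a = λ/μ = 26.57/23.15 = 1.1477; ρ = a/c = 0.5739
Σ_{k=0}^{1} a^k/k! (terms k=0..1) = 1.00000 + 1.14773 = 2.14773
Tail: a^2/(2!(1−ρ)) = 1.31729/(2·0.4261) = 1.54563
P₀ = 1/(2.14773 + 1.54563) = 1/3.69336 = 0.270756

Final: 0.270756


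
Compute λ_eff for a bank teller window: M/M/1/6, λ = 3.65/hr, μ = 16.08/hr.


ρ = 0.2270; P_K = (1−ρ)ρ^6/(1−ρ^7) = 0.0001057
λ_eff = λ(1 − P_K) = 3.65·(1 − 0.0001057) = 3.65·0.999894 = 3.6496 /hr

Final: 3.6496 /hr


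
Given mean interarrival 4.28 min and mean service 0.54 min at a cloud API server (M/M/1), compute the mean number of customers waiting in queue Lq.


λ = 60/4.28 = 14.0187 /hr
μ = 60/0.54 = 111.1111 /hr
ρ = λ/μ = 14.0187/111.1111 = 0.1262
Lq = ρ²/(1−ρ) = 0.01592/0.8738 = 0.01822

Final: 0.01822


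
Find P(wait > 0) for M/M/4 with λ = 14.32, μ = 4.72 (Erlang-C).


a = λ/μ = 3.0339; ρ = a/4 = 0.7585
P₀ = 0.035834 (from M/M/c formula)
C(c,a) = [a^c/(c!(1−ρ))]·P₀ = [84.72354/(24·0.2415)]·0.035834
= 14.61605·0.035834 = 0.523751

Final: 0.523751


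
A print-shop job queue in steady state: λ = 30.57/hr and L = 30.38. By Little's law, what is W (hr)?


W = L/λ = 30.38/30.57 = 0.9938 hr

Final: 0.9938 hr


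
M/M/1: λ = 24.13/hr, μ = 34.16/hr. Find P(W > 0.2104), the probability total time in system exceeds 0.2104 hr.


W ~ Exponential(μ−λ) for M/M/1.
μ − λ = 34.16 − 24.13 = 10.0300
P(W > t) = e^{−(μ−λ)t} = e^{−2.1103} = 0.121200

Final: 0.121200


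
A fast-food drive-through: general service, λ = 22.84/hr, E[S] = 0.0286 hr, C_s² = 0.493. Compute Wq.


ρ = λ·E[S] = 22.84·0.0286 = 0.6532
E[S²] = E[S]²(1+C_s²) = 0.0286²·(1+0.493) = 0.001221
Wq = λ·E[S²]/(2(1−ρ)) = 22.84·0.001221/(2·0.3468) = 0.04022 hr

Final: 0.04022 hr


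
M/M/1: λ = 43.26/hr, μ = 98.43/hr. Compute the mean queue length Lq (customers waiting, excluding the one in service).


ρ = 43.26/98.43 = 0.4395
Lq = ρ²/(1−ρ) = 0.1932/0.5605 = 0.3446

Final: 0.3446


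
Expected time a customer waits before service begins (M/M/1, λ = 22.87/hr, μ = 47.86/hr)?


ρ = 22.87/47.86 = 0.4779
Wq = ρ/(μ−λ) = 0.4779/(47.86 − 22.87) = 0.4779/24.99 = 0.01912 hr

Final: 0.01912 hr


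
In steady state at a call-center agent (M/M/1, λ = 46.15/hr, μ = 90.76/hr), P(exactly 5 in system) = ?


ρ = 46.15/90.76 = 0.5085
P_n = (1−ρ)·ρ^n = (1 − 0.5085)·0.5085^5 = 0.4915·0.033993 = 0.016708

Final: 0.016708


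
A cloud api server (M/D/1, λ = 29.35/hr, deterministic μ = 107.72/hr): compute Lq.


ρ = 29.35/107.72 = 0.2725
M/D/1: Lq = ρ²/(2(1−ρ)) = 0.07424/(2·0.7275) = 0.05102

Final: 0.05102


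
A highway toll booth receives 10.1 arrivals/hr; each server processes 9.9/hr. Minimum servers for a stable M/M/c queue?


Stability requires cμ > λ ⇔ c > λ/μ.
λ/μ = 10.1/9.9 = 1.0202
Minimum integer c = ⌊1.0202⌋ + 1 = 2
Check: 2·9.9 = 19.80 > 10.1, while 1·9.9 = 9.90 ≤ 10.1

Final: 2 servers


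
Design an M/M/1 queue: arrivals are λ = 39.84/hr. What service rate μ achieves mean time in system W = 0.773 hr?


W = 1/(μ−λ) ⇒ μ − λ = 1/W = 1/0.773 = 1.2937
μ = λ + 1/W = 39.84 + 1.2937 = 41.1337 per hr

Final: 41.1337 /hr


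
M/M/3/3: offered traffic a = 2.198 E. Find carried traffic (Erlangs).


B(3,2.198) = 0.239703 (Erlang-B)
Carried load = a(1 − B) = 2.198·(1 − 0.239703) = 2.198·0.760297 = 1.6711 E

Final: 1.6711 Erlangs


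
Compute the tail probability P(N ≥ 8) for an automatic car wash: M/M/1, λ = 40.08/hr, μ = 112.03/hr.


ρ = 40.08/112.03 = 0.3578
P(N ≥ n) = ρ^n = 0.3578^8 = 0.0002684

Final: 0.0002684


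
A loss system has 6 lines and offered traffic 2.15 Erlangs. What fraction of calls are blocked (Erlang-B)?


B(c,a) = (a^c/c!) / Σ_{k=0}^{c} a^k/k!
a^6/6! = 0.137182
Σ terms (k=0..6): 1.00000 + 2.15000 + 2.31125 + 1.65640 + 0.89031 + 0.38283 + 0.13718 = 8.527975
B = 0.137182/8.527975 = 0.016086

Final: 0.016086


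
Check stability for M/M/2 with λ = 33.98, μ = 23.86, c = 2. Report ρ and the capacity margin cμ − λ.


Total capacity cμ = 2·23.86 = 47.72/hr
ρ = λ/(cμ) = 33.98/47.72 = 0.7121
Stable ⇔ ρ < 1: YES
Spare capacity = cμ − λ = 47.72 − 33.98 = 13.74/hr

Final: ρ = 0.7121; stable; margin = 13.74/hr


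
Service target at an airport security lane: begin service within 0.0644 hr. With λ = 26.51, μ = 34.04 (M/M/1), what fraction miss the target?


ρ = 26.51/34.04 = 0.7788
P(Wq > t) = ρ·e^{−(μ−λ)t} = 0.7788·e^{−0.4849}
= 0.7788·0.615739 = 0.479531

Final: 0.479531


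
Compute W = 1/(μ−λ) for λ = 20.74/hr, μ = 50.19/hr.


W = 1/(μ−λ) = 1/(50.19 − 20.74) = 1/29.45 = 0.03396 hr

Final: 0.03396 hr


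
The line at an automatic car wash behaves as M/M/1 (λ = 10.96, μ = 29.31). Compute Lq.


ρ = 10.96/29.31 = 0.3739
Lq = ρ²/(1−ρ) = 0.1398/0.6261 = 0.2233

Final: 0.2233


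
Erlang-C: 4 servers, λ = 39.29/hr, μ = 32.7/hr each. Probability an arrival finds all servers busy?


a = λ/μ = 1.2015; ρ = a/4 = 0.3004
P₀ = 0.299707 (from M/M/c formula)
C(c,a) = [a^c/(c!(1−ρ))]·P₀ = [2.08419/(24·0.6996)]·0.299707
= 0.12413·0.299707 = 0.037202

Final: 0.037202


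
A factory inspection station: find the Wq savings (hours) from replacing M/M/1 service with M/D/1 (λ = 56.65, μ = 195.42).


ρ = 56.65/195.42 = 0.2899
Wq(M/M/1) = ρ/(μ−λ) = 0.2899/138.77 = 0.002089 hr
Wq(M/D/1) = ρ/(2(μ−λ)) = 0.001044 hr
Savings = 0.002089 − 0.001044 = 0.001044 hr

Final: 0.001044 hr


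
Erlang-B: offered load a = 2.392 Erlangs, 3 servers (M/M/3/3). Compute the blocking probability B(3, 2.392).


B(c,a) = (a^c/c!) / Σ_{k=0}^{c} a^k/k!
a^3/3! = 2.281037
Σ terms (k=0..3): 1.00000 + 2.39200 + 2.86083 + 2.28104 = 8.533869
B = 2.281037/8.533869 = 0.267292

Final: 0.267292


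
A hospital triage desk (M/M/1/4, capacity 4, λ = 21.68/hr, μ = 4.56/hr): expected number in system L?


ρ = 21.68/4.56 = 4.7544
L = ρ[1 − (K+1)ρ^K + Kρ^(K+1)] / [(1−ρ)(1−ρ^(K+1))]
Numerator: 4.7544·(1 − 5·510.949220 + 4·2429.249802) = 34056.870032
Denominator: (-3.7544)·(-2428.249802) = 9116.586976
L = 34056.870032/9116.586976 = 3.7357

Final: 3.7357


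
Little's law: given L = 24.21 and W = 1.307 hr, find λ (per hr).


λ = L/W = 24.21/1.307 = 18.5233 /hr

Final: 18.5233 /hr


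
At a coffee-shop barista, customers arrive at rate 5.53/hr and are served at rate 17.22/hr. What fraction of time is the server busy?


ρ = λ/μ = 5.53/17.22 = 0.3211

Final: 0.3211


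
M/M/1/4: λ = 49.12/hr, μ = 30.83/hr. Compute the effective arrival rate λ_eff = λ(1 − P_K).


ρ = 1.5933; P_K = (1−ρ)ρ^4/(1−ρ^5) = 0.412536
λ_eff = λ(1 − P_K) = 49.12·(1 − 0.412536) = 49.12·0.587464 = 28.8562 /hr

Final: 28.8562 /hr


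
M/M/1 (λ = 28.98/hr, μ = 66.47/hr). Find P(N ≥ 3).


ρ = 28.98/66.47 = 0.4360
P(N ≥ n) = ρ^n = 0.4360^3 = 0.082874

Final: 0.082874


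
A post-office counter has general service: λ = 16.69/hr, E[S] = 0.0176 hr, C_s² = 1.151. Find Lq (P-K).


ρ = λ·E[S] = 16.69·0.0176 = 0.2937
Lq = ρ²(1+C_s²)/(2(1−ρ)) = 0.08629·(1+1.151)/(2·0.7063)
= 0.08629·2.1510/1.4125 = 0.13140

Final: 0.13140


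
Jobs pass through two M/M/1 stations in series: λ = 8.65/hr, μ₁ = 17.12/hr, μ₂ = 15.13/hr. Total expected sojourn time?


Each node sees arrival rate λ = 8.65/hr (tandem ⇒ throughput preserved).
W₁ = 1/(μ₁−λ) = 1/(17.12−8.65) = 0.11806 hr
W₂ = 1/(μ₂−λ) = 1/(15.13−8.65) = 0.15432 hr
W_total = W₁ + W₂ = 0.11806 + 0.15432 = 0.27238 hr

Final: 0.27238 hr


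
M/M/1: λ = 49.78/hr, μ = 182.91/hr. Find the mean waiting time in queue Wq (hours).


ρ = 49.78/182.91 = 0.2722
Wq = ρ/(μ−λ) = 0.2722/(182.91 − 49.78) = 0.2722/133.13 = 0.002044 hr

Final: 0.002044 hr


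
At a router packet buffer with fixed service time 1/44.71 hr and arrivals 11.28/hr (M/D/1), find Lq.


ρ = 11.28/44.71 = 0.2523
M/D/1: Lq = ρ²/(2(1−ρ)) = 0.06365/(2·0.7477) = 0.04256

Final: 0.04256


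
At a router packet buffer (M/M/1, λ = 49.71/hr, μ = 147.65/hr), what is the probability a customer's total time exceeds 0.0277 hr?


W ~ Exponential(μ−λ) for M/M/1.
μ − λ = 147.65 − 49.71 = 97.9400
P(W > t) = e^{−(μ−λ)t} = e^{−2.7129} = 0.066342

Final: 0.066342


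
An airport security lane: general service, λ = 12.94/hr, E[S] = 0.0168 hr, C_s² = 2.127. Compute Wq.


ρ = λ·E[S] = 12.94·0.0168 = 0.2174
E[S²] = E[S]²(1+C_s²) = 0.0168²·(1+2.127) = 0.0008826
Wq = λ·E[S²]/(2(1−ρ)) = 12.94·0.0008826/(2·0.7826) = 0.007296 hr

Final: 0.007296 hr


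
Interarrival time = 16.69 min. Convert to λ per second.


λ = 1/(interarrival time) in consistent units.
1 second = 0.0166667 min, so λ = 0.0166667/16.69 = 0.0009986 per second

Final: 0.0009986 /sec


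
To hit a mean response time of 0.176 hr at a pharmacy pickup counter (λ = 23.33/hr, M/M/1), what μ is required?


W = 1/(μ−λ) ⇒ μ − λ = 1/W = 1/0.176 = 5.6818
μ = λ + 1/W = 23.33 + 5.6818 = 29.0118 per hr

Final: 29.0118 /hr


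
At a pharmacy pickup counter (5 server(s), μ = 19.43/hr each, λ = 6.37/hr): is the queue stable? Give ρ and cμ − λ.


Total capacity cμ = 5·19.43 = 97.15/hr
ρ = λ/(cμ) = 6.37/97.15 = 0.06557
Stable ⇔ ρ < 1: YES
Spare capacity = cμ − λ = 97.15 − 6.37 = 90.78/hr

Final: ρ = 0.06557; stable; margin = 90.78/hr


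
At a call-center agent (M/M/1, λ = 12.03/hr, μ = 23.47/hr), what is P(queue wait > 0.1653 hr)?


ρ = 12.03/23.47 = 0.5126
P(Wq > t) = ρ·e^{−(μ−λ)t} = 0.5126·e^{−1.8910}
= 0.5126·0.150916 = 0.077355

Final: 0.077355


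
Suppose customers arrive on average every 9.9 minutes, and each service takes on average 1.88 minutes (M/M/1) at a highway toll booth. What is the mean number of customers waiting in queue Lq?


λ = 60/9.9 = 6.0606 /hr
μ = 60/1.88 = 31.9149 /hr
ρ = λ/μ = 6.0606/31.9149 = 0.1899
Lq = ρ²/(1−ρ) = 0.03606/0.8101 = 0.04451

Final: 0.04451


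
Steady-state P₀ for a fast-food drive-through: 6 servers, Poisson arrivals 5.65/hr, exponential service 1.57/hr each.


a = λ/μ = 5.65/1.57 = 3.5987; ρ = a/c = 0.5998
Σ_{k=0}^{5} a^k/k! (terms k=0..5) = 1.00000 + 3.59873 + 6.47541 + 7.76775 + 6.98850 + 5.02994 = 30.86033
Tail: a^6/(6!(1−ρ)) = 2172.16480/(720·0.4002) = 7.53824
P₀ = 1/(30.86033 + 7.53824) = 1/38.39857 = 0.026043

Final: 0.026043


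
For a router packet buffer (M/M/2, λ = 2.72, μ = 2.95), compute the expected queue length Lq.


a = λ/μ = 0.9220; ρ = a/2 = 0.4610
P₀ = 0.368910
Lq = P₀·a^c·ρ / (c!·(1−ρ)²) = 0.368910·0.85015·0.4610/(2·0.29050)
= 0.24886

Final: 0.24886


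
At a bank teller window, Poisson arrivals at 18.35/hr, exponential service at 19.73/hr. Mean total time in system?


W = 1/(μ−λ) = 1/(19.73 − 18.35) = 1/1.38 = 0.7246 hr

Final: 0.7246 hr


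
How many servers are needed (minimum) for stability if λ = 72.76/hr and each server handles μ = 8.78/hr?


Stability requires cμ > λ ⇔ c > λ/μ.
λ/μ = 72.76/8.78 = 8.2870
Minimum integer c = ⌊8.2870⌋ + 1 = 9
Check: 9·8.78 = 79.02 > 72.76, while 8·8.78 = 70.24 ≤ 72.76

Final: 9 servers


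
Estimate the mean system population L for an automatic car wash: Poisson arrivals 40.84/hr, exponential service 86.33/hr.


ρ = λ/μ = 40.84/86.33 = 0.4731
L = ρ/(1−ρ) = 0.4731/(1 − 0.4731) = 0.4731/0.5269 = 0.8978

Final: 0.8978


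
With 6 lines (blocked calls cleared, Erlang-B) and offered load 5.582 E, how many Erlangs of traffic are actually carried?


B(6,5.582) = 0.235012 (Erlang-B)
Carried load = a(1 − B) = 5.582·(1 − 0.235012) = 5.582·0.764988 = 4.2702 E

Final: 4.2702 Erlangs


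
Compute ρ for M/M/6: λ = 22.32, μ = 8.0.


ρ = λ/(cμ) = 22.32/(6·8.0) = 22.32/48.00 = 0.4650

Final: 0.4650


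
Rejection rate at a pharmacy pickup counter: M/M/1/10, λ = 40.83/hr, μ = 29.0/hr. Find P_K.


ρ = λ/μ = 40.83/29.0 = 1.4079
P_K = (1−ρ)ρ^K/(1−ρ^(K+1)) = (-0.4079·30.606511)/(1 − 43.091856)
= -12.485346/-42.091856 = 0.296621

Final: 0.296621


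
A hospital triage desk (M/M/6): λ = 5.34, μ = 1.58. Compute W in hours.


a = 3.3797; ρ = 0.5633; P₀ = 0.032920
Lq = P₀·a^c·ρ/(c!(1−ρ)²) = 0.20127
Wq = Lq/λ = 0.20127/5.34 = 0.03769 hr
W = Wq + 1/μ = 0.03769 + 0.63291 = 0.67060 hr

Final: 0.67060 hr


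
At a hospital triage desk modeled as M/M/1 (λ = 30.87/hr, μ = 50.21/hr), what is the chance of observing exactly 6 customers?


ρ = 30.87/50.21 = 0.6148
P_n = (1−ρ)·ρ^n = (1 − 0.6148)·0.6148^6 = 0.3852·0.054011 = 0.020804

Final: 0.020804


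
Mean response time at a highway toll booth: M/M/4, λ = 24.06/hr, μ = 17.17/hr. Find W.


a = 1.4013; ρ = 0.3503; P₀ = 0.244562
Lq = P₀·a^c·ρ/(c!(1−ρ)²) = 0.03261
Wq = Lq/λ = 0.03261/24.06 = 0.001355 hr
W = Wq + 1/μ = 0.001355 + 0.05824 = 0.05960 hr

Final: 0.05960 hr


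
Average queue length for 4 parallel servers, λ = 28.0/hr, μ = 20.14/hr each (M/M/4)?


a = λ/μ = 1.3903; ρ = a/4 = 0.3476
P₀ = 0.247333
Lq = P₀·a^c·ρ / (c!·(1−ρ)²) = 0.247333·3.73589·0.3476/(24·0.42567)
= 0.03144

Final: 0.03144


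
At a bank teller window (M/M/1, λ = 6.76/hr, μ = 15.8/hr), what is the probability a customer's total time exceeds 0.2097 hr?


W ~ Exponential(μ−λ) for M/M/1.
μ − λ = 15.8 − 6.76 = 9.0400
P(W > t) = e^{−(μ−λ)t} = e^{−1.8957} = 0.150215

Final: 0.150215


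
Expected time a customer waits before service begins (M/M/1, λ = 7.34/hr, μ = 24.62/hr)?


ρ = 7.34/24.62 = 0.2981
Wq = ρ/(μ−λ) = 0.2981/(24.62 − 7.34) = 0.2981/17.28 = 0.01725 hr

Final: 0.01725 hr


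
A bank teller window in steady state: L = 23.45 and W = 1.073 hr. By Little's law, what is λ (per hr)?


λ = L/W = 23.45/1.073 = 21.8546 /hr

Final: 21.8546 /hr


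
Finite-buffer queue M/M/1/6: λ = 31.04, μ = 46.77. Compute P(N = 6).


ρ = λ/μ = 31.04/46.77 = 0.6637
P_K = (1−ρ)ρ^K/(1−ρ^(K+1)) = (0.3363·0.085453)/(1 − 0.056713)
= 0.028740/0.943287 = 0.030468

Final: 0.030468


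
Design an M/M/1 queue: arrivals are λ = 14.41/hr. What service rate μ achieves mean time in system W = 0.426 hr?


W = 1/(μ−λ) ⇒ μ − λ = 1/W = 1/0.426 = 2.3474
μ = λ + 1/W = 14.41 + 2.3474 = 16.7574 per hr

Final: 16.7574 /hr


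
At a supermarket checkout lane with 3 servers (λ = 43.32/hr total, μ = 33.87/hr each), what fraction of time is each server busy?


ρ = λ/(cμ) = 43.32/(3·33.87) = 43.32/101.61 = 0.4263

Final: 0.4263


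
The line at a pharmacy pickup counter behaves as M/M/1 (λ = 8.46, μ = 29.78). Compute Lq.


ρ = 8.46/29.78 = 0.2841
Lq = ρ²/(1−ρ) = 0.08070/0.7159 = 0.1127

Final: 0.1127


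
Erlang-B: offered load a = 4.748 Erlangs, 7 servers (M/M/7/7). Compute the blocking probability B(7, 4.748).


B(c,a) = (a^c/c!) / Σ_{k=0}^{c} a^k/k!
a^7/7! = 10.793056
Σ terms (k=0..7): 1.00000 + 4.74800 + 11.27175 + 17.83943 + 21.17540 + 20.10816 + 15.91226 + 10.79306 = 102.848048
B = 10.793056/102.848048 = 0.104942

Final: 0.104942


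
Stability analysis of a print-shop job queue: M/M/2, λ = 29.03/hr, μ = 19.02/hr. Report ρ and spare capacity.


Total capacity cμ = 2·19.02 = 38.04/hr
ρ = λ/(cμ) = 29.03/38.04 = 0.7631
Stable ⇔ ρ < 1: YES
Spare capacity = cμ − λ = 38.04 − 29.03 = 9.01/hr

Final: ρ = 0.7631; stable; margin = 9.01/hr


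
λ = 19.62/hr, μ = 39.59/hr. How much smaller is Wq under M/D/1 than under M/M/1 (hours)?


ρ = 19.62/39.59 = 0.4956
Wq(M/M/1) = ρ/(μ−λ) = 0.4956/19.97 = 0.02482 hr
Wq(M/D/1) = ρ/(2(μ−λ)) = 0.01241 hr
Savings = 0.02482 − 0.01241 = 0.01241 hr

Final: 0.01241 hr


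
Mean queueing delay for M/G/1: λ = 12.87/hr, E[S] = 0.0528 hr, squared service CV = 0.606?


ρ = λ·E[S] = 12.87·0.0528 = 0.6795
E[S²] = E[S]²(1+C_s²) = 0.0528²·(1+0.606) = 0.004477
Wq = λ·E[S²]/(2(1−ρ)) = 12.87·0.004477/(2·0.3205) = 0.08990 hr

Final: 0.08990 hr


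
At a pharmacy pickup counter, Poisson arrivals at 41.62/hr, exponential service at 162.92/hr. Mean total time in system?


W = 1/(μ−λ) = 1/(162.92 − 41.62) = 1/121.30 = 0.008244 hr

Final: 0.008244 hr


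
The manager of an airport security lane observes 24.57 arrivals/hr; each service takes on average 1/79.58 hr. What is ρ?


ρ = λ/μ = 24.57/79.58 = 0.3087

Final: 0.3087


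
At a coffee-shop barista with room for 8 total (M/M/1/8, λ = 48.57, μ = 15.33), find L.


ρ = 48.57/15.33 = 3.1683
L = ρ[1 − (K+1)ρ^K + Kρ^(K+1)] / [(1−ρ)(1−ρ^(K+1))]
Numerator: 3.1683·(1 − 9·10153.308661 + 8·32168.702000) = 525844.983963
Denominator: (-2.1683)·(-32167.702000) = 69749.146411
L = 525844.983963/69749.146411 = 7.5391

Final: 7.5391


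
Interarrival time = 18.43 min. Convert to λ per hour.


λ = 1/(interarrival time) in consistent units.
1 hour = 60 min, so λ = 60/18.43 = 3.2556 per hour

Final: 3.2556 /hr


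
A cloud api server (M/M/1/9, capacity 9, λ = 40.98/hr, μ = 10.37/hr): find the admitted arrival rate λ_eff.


ρ = 3.9518; P_K = (1−ρ)ρ^9/(1−ρ^10) = 0.746951
λ_eff = λ(1 − P_K) = 40.98·(1 − 0.746951) = 40.98·0.253049 = 10.3700 /hr

Final: 10.3700 /hr


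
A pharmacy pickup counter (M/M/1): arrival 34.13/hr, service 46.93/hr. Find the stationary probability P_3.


ρ = 34.13/46.93 = 0.7273
P_n = (1−ρ)·ρ^n = (1 − 0.7273)·0.7273^3 = 0.2727·0.384642 = 0.104910

Final: 0.104910


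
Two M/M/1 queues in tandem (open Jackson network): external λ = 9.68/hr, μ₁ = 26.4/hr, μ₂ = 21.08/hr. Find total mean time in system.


Each node sees arrival rate λ = 9.68/hr (tandem ⇒ throughput preserved).
W₁ = 1/(μ₁−λ) = 1/(26.4−9.68) = 0.05981 hr
W₂ = 1/(μ₂−λ) = 1/(21.08−9.68) = 0.08772 hr
W_total = W₁ + W₂ = 0.05981 + 0.08772 = 0.14753 hr

Final: 0.14753 hr


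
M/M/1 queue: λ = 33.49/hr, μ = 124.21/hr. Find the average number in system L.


ρ = λ/μ = 33.49/124.21 = 0.2696
L = ρ/(1−ρ) = 0.2696/(1 − 0.2696) = 0.2696/0.7304 = 0.3692

Final: 0.3692


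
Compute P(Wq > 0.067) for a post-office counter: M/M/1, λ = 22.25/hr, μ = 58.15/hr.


ρ = 22.25/58.15 = 0.3826
P(Wq > t) = ρ·e^{−(μ−λ)t} = 0.3826·e^{−2.4053}
= 0.3826·0.090238 = 0.034528

Final: 0.034528


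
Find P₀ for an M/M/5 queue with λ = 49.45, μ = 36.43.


a = λ/μ = 49.45/36.43 = 1.3574; ρ = a/c = 0.2715
Σ_{k=0}^{4} a^k/k! (terms k=0..4) = 1.00000 + 1.35740 + 0.92126 + 0.41684 + 0.14145 = 3.83696
Tail: a^5/(5!(1−ρ)) = 4.60825/(120·0.7285) = 0.05271
P₀ = 1/(3.83696 + 0.05271) = 1/3.88967 = 0.257091

Final: 0.257091


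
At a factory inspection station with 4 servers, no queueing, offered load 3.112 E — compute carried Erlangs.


B(4,3.112) = 0.218500 (Erlang-B)
Carried load = a(1 − B) = 3.112·(1 − 0.218500) = 3.112·0.781500 = 2.4320 E

Final: 2.4320 Erlangs


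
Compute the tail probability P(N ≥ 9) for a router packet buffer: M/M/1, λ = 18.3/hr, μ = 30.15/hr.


ρ = 18.3/30.15 = 0.6070
P(N ≥ n) = ρ^n = 0.6070^9 = 0.011181

Final: 0.011181


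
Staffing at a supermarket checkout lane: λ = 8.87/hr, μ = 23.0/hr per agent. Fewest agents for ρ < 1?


Stability requires cμ > λ ⇔ c > λ/μ.
λ/μ = 8.87/23.0 = 0.3857
Minimum integer c = ⌊0.3857⌋ + 1 = 1
Check: 1·23.0 = 23.00 > 8.87, while 0·23.0 = 0.00 ≤ 8.87

Final: 1 servers


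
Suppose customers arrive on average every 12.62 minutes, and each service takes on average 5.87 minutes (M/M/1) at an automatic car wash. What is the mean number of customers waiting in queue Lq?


λ = 60/12.62 = 4.7544 /hr
μ = 60/5.87 = 10.2215 /hr
ρ = λ/μ = 4.7544/10.2215 = 0.4651
Lq = ρ²/(1−ρ) = 0.2164/0.5349 = 0.4045

Final: 0.4045


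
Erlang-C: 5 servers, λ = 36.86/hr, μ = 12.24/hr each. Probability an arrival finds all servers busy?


a = λ/μ = 3.0114; ρ = a/5 = 0.6023
P₀ = 0.046054 (from M/M/c formula)
C(c,a) = [a^c/(c!(1−ρ))]·P₀ = [247.66781/(120·0.3977)]·0.046054
= 5.18942·0.046054 = 0.238993

Final: 0.238993


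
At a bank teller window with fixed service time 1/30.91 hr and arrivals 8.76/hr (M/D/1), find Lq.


ρ = 8.76/30.91 = 0.2834
M/D/1: Lq = ρ²/(2(1−ρ)) = 0.08032/(2·0.7166) = 0.05604

Final: 0.05604


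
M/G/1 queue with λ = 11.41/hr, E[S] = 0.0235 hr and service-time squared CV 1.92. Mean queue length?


ρ = λ·E[S] = 11.41·0.0235 = 0.2681
Lq = ρ²(1+C_s²)/(2(1−ρ)) = 0.07190·(1+1.92)/(2·0.7319)
= 0.07190·2.9200/1.4637 = 0.14343

Final: 0.14343


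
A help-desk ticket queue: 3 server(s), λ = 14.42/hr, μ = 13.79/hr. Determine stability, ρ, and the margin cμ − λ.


Total capacity cμ = 3·13.79 = 41.37/hr
ρ = λ/(cμ) = 14.42/41.37 = 0.3486
Stable ⇔ ρ < 1: YES
Spare capacity = cμ − λ = 41.37 − 14.42 = 26.95/hr

Final: ρ = 0.3486; stable; margin = 26.95/hr


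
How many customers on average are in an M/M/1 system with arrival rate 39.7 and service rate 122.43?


ρ = λ/μ = 39.7/122.43 = 0.3243
L = ρ/(1−ρ) = 0.3243/(1 − 0.3243) = 0.3243/0.6757 = 0.4799

Final: 0.4799


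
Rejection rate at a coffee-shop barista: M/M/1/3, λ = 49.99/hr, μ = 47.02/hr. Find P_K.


ρ = λ/μ = 49.99/47.02 = 1.0632
P_K = (1−ρ)ρ^K/(1−ρ^(K+1)) = (-0.06316·1.201715)/(1 − 1.277621)
= -0.075906/-0.277621 = 0.273415

Final: 0.273415


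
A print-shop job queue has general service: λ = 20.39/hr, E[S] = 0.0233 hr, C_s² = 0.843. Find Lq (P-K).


ρ = λ·E[S] = 20.39·0.0233 = 0.4751
Lq = ρ²(1+C_s²)/(2(1−ρ)) = 0.2257·(1+0.843)/(2·0.5249)
= 0.2257·1.8430/1.0498 = 0.39624

Final: 0.39624


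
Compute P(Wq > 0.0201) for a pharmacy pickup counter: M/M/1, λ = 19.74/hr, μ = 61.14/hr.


ρ = 19.74/61.14 = 0.3229
P(Wq > t) = ρ·e^{−(μ−λ)t} = 0.3229·e^{−0.8321}
= 0.3229·0.435117 = 0.140484

Final: 0.140484


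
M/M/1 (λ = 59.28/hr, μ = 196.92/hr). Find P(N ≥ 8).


ρ = 59.28/196.92 = 0.3010
P(N ≥ n) = ρ^n = 0.3010^8 = 0.00006744

Final: 0.00006744


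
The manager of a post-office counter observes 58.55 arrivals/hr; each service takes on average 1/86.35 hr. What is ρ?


ρ = λ/μ = 58.55/86.35 = 0.6781

Final: 0.6781


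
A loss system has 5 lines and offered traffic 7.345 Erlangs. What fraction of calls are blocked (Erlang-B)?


B(c,a) = (a^c/c!) / Σ_{k=0}^{c} a^k/k!
a^5/5! = 178.146689
Σ terms (k=0..5): 1.00000 + 7.34500 + 26.97451 + 66.04260 + 121.27072 + 178.14669 = 400.779520
B = 178.146689/400.779520 = 0.444500

Final: 0.444500


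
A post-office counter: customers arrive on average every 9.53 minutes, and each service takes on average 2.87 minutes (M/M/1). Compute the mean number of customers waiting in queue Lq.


λ = 60/9.53 = 6.2959 /hr
μ = 60/2.87 = 20.9059 /hr
ρ = λ/μ = 6.2959/20.9059 = 0.3012
Lq = ρ²/(1−ρ) = 0.09069/0.6988 = 0.1298

Final: 0.1298


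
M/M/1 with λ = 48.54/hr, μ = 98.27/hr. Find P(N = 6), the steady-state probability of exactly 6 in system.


ρ = 48.54/98.27 = 0.4939
P_n = (1−ρ)·ρ^n = (1 − 0.4939)·0.4939^6 = 0.5061·0.014524 = 0.007350

Final: 0.007350


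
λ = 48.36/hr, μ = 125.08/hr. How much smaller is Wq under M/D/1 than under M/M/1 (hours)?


ρ = 48.36/125.08 = 0.3866
Wq(M/M/1) = ρ/(μ−λ) = 0.3866/76.72 = 0.005040 hr
Wq(M/D/1) = ρ/(2(μ−λ)) = 0.002520 hr
Savings = 0.005040 − 0.002520 = 0.002520 hr

Final: 0.002520 hr


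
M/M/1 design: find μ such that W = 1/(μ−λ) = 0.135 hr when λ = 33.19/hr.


W = 1/(μ−λ) ⇒ μ − λ = 1/W = 1/0.135 = 7.4074
μ = λ + 1/W = 33.19 + 7.4074 = 40.5974 per hr

Final: 40.5974 /hr


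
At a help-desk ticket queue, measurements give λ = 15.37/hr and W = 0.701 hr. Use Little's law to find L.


L = λW = 15.37·0.701 = 10.7744

Final: 10.7744


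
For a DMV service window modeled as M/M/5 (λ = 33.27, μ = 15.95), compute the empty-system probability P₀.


a = λ/μ = 33.27/15.95 = 2.0859; ρ = a/c = 0.4172
Σ_{k=0}^{4} a^k/k! (terms k=0..4) = 1.00000 + 2.08589 + 2.17548 + 1.51260 + 0.78878 = 7.56275
Tail: a^5/(5!(1−ρ)) = 39.48758/(120·0.5828) = 0.56460
P₀ = 1/(7.56275 + 0.56460) = 1/8.12736 = 0.123041

Final: 0.123041


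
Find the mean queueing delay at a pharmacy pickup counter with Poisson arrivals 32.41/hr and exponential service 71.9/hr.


ρ = 32.41/71.9 = 0.4508
Wq = ρ/(μ−λ) = 0.4508/(71.9 − 32.41) = 0.4508/39.49 = 0.01141 hr

Final: 0.01141 hr


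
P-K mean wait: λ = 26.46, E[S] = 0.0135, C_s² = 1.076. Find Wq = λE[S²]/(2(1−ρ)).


ρ = λ·E[S] = 26.46·0.0135 = 0.3572
E[S²] = E[S]²(1+C_s²) = 0.0135²·(1+1.076) = 0.0003784
Wq = λ·E[S²]/(2(1−ρ)) = 26.46·0.0003784/(2·0.6428) = 0.007787 hr

Final: 0.007787 hr


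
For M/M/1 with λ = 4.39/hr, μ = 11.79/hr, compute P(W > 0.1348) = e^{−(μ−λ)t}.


W ~ Exponential(μ−λ) for M/M/1.
μ − λ = 11.79 − 4.39 = 7.4000
P(W > t) = e^{−(μ−λ)t} = e^{−0.9975} = 0.368793

Final: 0.368793


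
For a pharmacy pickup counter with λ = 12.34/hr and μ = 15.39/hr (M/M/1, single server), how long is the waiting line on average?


ρ = 12.34/15.39 = 0.8018
Lq = ρ²/(1−ρ) = 0.6429/0.1982 = 3.2441

Final: 3.2441


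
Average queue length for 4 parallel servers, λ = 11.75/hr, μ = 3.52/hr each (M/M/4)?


a = λ/μ = 3.3381; ρ = a/4 = 0.8345
P₀ = 0.021110
Lq = P₀·a^c·ρ / (c!·(1−ρ)²) = 0.021110·124.15975·0.8345/(24·0.02738)
= 3.32805

Final: 3.32805


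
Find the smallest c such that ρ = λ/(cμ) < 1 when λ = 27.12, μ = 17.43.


Stability requires cμ > λ ⇔ c > λ/μ.
λ/μ = 27.12/17.43 = 1.5559
Minimum integer c = ⌊1.5559⌋ + 1 = 2
Check: 2·17.43 = 34.86 > 27.12, while 1·17.43 = 17.43 ≤ 27.12

Final: 2 servers


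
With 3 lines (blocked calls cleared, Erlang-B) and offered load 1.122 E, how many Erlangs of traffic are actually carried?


B(3,1.122) = 0.078816 (Erlang-B)
Carried load = a(1 − B) = 1.122·(1 − 0.078816) = 1.122·0.921184 = 1.0336 E

Final: 1.0336 Erlangs


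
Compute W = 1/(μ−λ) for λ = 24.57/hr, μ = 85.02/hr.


W = 1/(μ−λ) = 1/(85.02 − 24.57) = 1/60.45 = 0.01654 hr

Final: 0.01654 hr


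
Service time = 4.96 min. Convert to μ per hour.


μ = 1/(service time) in consistent units.
1 hour = 60 min, so μ = 60/4.96 = 12.0968 per hour

Final: 12.0968 /hr


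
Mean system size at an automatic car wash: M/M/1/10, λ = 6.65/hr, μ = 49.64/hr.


ρ = 6.65/49.64 = 0.1340
L = ρ[1 − (K+1)ρ^K + Kρ^(K+1)] / [(1−ρ)(1−ρ^(K+1))]
Numerator: 0.1340·(1 − 11·0.000000001862 + 10·2.494e-10) = 0.133965
Denominator: (0.8660)·(1.000000) = 0.866035
L = 0.133965/0.866035 = 0.1547

Final: 0.1547


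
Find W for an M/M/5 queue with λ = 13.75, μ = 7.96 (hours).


a = 1.7274; ρ = 0.3455; P₀ = 0.177143
Lq = P₀·a^c·ρ/(c!(1−ρ)²) = 0.01831
Wq = Lq/λ = 0.01831/13.75 = 0.001332 hr
W = Wq + 1/μ = 0.001332 + 0.12563 = 0.12696 hr

Final: 0.12696 hr


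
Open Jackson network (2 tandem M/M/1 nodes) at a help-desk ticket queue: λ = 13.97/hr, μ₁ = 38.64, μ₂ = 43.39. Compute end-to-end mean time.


Each node sees arrival rate λ = 13.97/hr (tandem ⇒ throughput preserved).
W₁ = 1/(μ₁−λ) = 1/(38.64−13.97) = 0.04054 hr
W₂ = 1/(μ₂−λ) = 1/(43.39−13.97) = 0.03399 hr
W_total = W₁ + W₂ = 0.04054 + 0.03399 = 0.07453 hr

Final: 0.07453 hr


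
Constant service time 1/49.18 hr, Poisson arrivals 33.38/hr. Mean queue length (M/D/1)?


ρ = 33.38/49.18 = 0.6787
M/D/1: Lq = ρ²/(2(1−ρ)) = 0.4607/(2·0.3213) = 0.71696

Final: 0.71696


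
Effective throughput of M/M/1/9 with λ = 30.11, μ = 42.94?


ρ = 0.7012; P_K = (1−ρ)ρ^9/(1−ρ^10) = 0.012609
λ_eff = λ(1 − P_K) = 30.11·(1 − 0.012609) = 30.11·0.987391 = 29.7304 /hr

Final: 29.7304 /hr


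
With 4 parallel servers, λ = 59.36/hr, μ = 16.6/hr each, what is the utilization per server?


ρ = λ/(cμ) = 59.36/(4·16.6) = 59.36/66.40 = 0.8940

Final: 0.8940


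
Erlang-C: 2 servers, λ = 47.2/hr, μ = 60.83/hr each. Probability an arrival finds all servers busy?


a = λ/μ = 0.7759; ρ = a/2 = 0.3880
P₀ = 0.440957 (from M/M/c formula)
C(c,a) = [a^c/(c!(1−ρ))]·P₀ = [0.60207/(2·0.6120)]·0.440957
= 0.49186·0.440957 = 0.216890

Final: 0.216890


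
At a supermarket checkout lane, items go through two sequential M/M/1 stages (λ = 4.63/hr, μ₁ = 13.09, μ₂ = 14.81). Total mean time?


Each node sees arrival rate λ = 4.63/hr (tandem ⇒ throughput preserved).
W₁ = 1/(μ₁−λ) = 1/(13.09−4.63) = 0.11820 hr
W₂ = 1/(μ₂−λ) = 1/(14.81−4.63) = 0.09823 hr
W_total = W₁ + W₂ = 0.11820 + 0.09823 = 0.21644 hr

Final: 0.21644 hr


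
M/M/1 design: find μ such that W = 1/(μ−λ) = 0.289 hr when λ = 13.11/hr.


W = 1/(μ−λ) ⇒ μ − λ = 1/W = 1/0.289 = 3.4602
μ = λ + 1/W = 13.11 + 3.4602 = 16.5702 per hr

Final: 16.5702 /hr


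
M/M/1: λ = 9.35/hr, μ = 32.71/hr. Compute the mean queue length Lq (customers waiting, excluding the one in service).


ρ = 9.35/32.71 = 0.2858
Lq = ρ²/(1−ρ) = 0.08171/0.7142 = 0.1144

Final: 0.1144


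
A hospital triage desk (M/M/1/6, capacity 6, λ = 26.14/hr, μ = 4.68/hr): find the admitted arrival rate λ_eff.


ρ = 5.5855; P_K = (1−ρ)ρ^6/(1−ρ^7) = 0.820969
λ_eff = λ(1 − P_K) = 26.14·(1 − 0.820969) = 26.14·0.179031 = 4.6799 /hr

Final: 4.6799 /hr


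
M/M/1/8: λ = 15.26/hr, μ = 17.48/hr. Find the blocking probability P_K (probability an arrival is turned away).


ρ = λ/μ = 15.26/17.48 = 0.8730
P_K = (1−ρ)ρ^K/(1−ρ^(K+1)) = (0.1270·0.337369)/(1 − 0.294522)
= 0.042847/0.705478 = 0.060734

Final: 0.060734


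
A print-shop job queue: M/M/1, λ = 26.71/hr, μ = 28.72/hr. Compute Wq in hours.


ρ = 26.71/28.72 = 0.9300
Wq = ρ/(μ−λ) = 0.9300/(28.72 − 26.71) = 0.9300/2.01 = 0.4627 hr

Final: 0.4627 hr


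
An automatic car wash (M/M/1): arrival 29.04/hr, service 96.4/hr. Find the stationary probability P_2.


ρ = 29.04/96.4 = 0.3012
P_n = (1−ρ)·ρ^n = (1 − 0.3012)·0.3012^2 = 0.6988·0.090748 = 0.063411

Final: 0.063411


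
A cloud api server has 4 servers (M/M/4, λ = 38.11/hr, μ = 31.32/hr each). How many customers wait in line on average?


a = λ/μ = 1.2168; ρ = a/4 = 0.3042
P₀ = 0.295105
Lq = P₀·a^c·ρ / (c!·(1−ρ)²) = 0.295105·2.19214·0.3042/(24·0.48414)
= 0.01694

Final: 0.01694


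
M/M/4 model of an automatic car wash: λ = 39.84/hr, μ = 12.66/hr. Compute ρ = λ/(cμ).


ρ = λ/(cμ) = 39.84/(4·12.66) = 39.84/50.64 = 0.7867

Final: 0.7867


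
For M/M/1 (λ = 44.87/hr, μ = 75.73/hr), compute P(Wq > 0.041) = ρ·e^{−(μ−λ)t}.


ρ = 44.87/75.73 = 0.5925
P(Wq > t) = ρ·e^{−(μ−λ)t} = 0.5925·e^{−1.2653}
= 0.5925·0.282166 = 0.167183

Final: 0.167183


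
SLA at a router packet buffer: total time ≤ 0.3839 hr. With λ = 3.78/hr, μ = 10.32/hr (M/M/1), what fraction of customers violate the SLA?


W ~ Exponential(μ−λ) for M/M/1.
μ − λ = 10.32 − 3.78 = 6.5400
P(W > t) = e^{−(μ−λ)t} = e^{−2.5107} = 0.081211

Final: 0.081211


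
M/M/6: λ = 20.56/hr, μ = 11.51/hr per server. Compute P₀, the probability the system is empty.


a = λ/μ = 20.56/11.51 = 1.7863; ρ = a/c = 0.2977
Σ_{k=0}^{5} a^k/k! (terms k=0..5) = 1.00000 + 1.78627 + 1.59539 + 0.94993 + 0.42421 + 0.15155 = 5.90735
Tail: a^6/(6!(1−ρ)) = 32.48529/(720·0.7023) = 0.06424
P₀ = 1/(5.90735 + 0.06424) = 1/5.97159 = 0.167459

Final: 0.167459


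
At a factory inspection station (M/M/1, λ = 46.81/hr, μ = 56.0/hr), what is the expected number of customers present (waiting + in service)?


ρ = λ/μ = 46.81/56.0 = 0.8359
L = ρ/(1−ρ) = 0.8359/(1 − 0.8359) = 0.8359/0.1641 = 5.0936

Final: 5.0936


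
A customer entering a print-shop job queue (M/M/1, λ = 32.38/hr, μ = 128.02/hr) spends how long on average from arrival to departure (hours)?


W = 1/(μ−λ) = 1/(128.02 − 32.38) = 1/95.64 = 0.01046 hr

Final: 0.01046 hr


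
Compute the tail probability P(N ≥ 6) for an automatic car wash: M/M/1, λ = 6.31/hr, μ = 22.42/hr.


ρ = 6.31/22.42 = 0.2814
P(N ≥ n) = ρ^n = 0.2814^6 = 0.0004970

Final: 0.0004970


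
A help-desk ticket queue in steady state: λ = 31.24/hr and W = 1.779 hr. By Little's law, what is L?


L = λW = 31.24·1.779 = 55.5760

Final: 55.5760


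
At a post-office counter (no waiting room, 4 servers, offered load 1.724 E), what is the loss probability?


B(c,a) = (a^c/c!) / Σ_{k=0}^{c} a^k/k!
a^4/4! = 0.368076
Σ terms (k=0..4): 1.00000 + 1.72400 + 1.48609 + 0.85401 + 0.36808 = 5.432169
B = 0.368076/5.432169 = 0.067759

Final: 0.067759


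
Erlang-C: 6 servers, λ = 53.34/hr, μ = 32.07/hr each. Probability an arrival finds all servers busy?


a = λ/μ = 1.6632; ρ = a/6 = 0.2772
P₀ = 0.189434 (from M/M/c formula)
C(c,a) = [a^c/(c!(1−ρ))]·P₀ = [21.17017/(720·0.7228)]·0.189434
= 0.04068·0.189434 = 0.007706

Final: 0.007706


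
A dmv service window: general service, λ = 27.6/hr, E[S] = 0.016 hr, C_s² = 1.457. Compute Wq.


ρ = λ·E[S] = 27.6·0.016 = 0.4416
E[S²] = E[S]²(1+C_s²) = 0.016²·(1+1.457) = 0.0006290
Wq = λ·E[S²]/(2(1−ρ)) = 27.6·0.0006290/(2·0.5584) = 0.01554 hr

Final: 0.01554 hr


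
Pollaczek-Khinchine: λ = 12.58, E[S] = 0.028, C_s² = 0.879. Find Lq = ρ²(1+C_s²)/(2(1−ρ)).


ρ = λ·E[S] = 12.58·0.028 = 0.3522
Lq = ρ²(1+C_s²)/(2(1−ρ)) = 0.1241·(1+0.879)/(2·0.6478)
= 0.1241·1.8790/1.2955 = 0.17995

Final: 0.17995


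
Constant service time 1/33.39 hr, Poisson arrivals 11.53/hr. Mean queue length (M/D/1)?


ρ = 11.53/33.39 = 0.3453
M/D/1: Lq = ρ²/(2(1−ρ)) = 0.1192/(2·0.6547) = 0.09107

Final: 0.09107


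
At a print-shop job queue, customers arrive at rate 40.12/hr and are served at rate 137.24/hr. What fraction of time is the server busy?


ρ = λ/μ = 40.12/137.24 = 0.2923

Final: 0.2923


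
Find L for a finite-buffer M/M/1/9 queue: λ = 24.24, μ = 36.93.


ρ = 24.24/36.93 = 0.6564
L = ρ[1 − (K+1)ρ^K + Kρ^(K+1)] / [(1−ρ)(1−ρ^(K+1))]
Numerator: 0.6564·(1 − 10·0.022614 + 9·0.014843) = 0.595629
Denominator: (0.3436)·(0.985157) = 0.338523
L = 0.595629/0.338523 = 1.7595

Final: 1.7595


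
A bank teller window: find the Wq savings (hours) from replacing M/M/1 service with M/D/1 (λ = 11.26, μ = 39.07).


ρ = 11.26/39.07 = 0.2882
Wq(M/M/1) = ρ/(μ−λ) = 0.2882/27.81 = 0.01036 hr
Wq(M/D/1) = ρ/(2(μ−λ)) = 0.005182 hr
Savings = 0.01036 − 0.005182 = 0.005182 hr

Final: 0.005182 hr


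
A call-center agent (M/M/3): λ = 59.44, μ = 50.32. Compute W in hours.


a = 1.1812; ρ = 0.3937; P₀ = 0.300118
Lq = P₀·a^c·ρ/(c!(1−ρ)²) = 0.08832
Wq = Lq/λ = 0.08832/59.44 = 0.001486 hr
W = Wq + 1/μ = 0.001486 + 0.01987 = 0.02136 hr

Final: 0.02136 hr


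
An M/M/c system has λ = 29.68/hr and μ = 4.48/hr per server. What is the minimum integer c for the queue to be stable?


Stability requires cμ > λ ⇔ c > λ/μ.
λ/μ = 29.68/4.48 = 6.6250
Minimum integer c = ⌊6.6250⌋ + 1 = 7
Check: 7·4.48 = 31.36 > 29.68, while 6·4.48 = 26.88 ≤ 29.68

Final: 7 servers


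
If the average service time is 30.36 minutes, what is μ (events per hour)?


μ = 1/(service time) in consistent units.
1 hour = 60 min, so μ = 60/30.36 = 1.9763 per hour

Final: 1.9763 /hr


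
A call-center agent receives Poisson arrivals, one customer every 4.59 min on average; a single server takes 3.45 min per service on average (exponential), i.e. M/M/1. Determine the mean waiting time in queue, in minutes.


λ = 60/4.59 = 13.0719 /hr
μ = 60/3.45 = 17.3913 /hr
ρ = λ/μ = 13.0719/17.3913 = 0.7516
Wq = ρ/(μ−λ) = 0.7516/(17.3913−13.0719) = 0.17401 hr
In minutes: 0.17401·60 = 10.441 min

Final: 10.441 min


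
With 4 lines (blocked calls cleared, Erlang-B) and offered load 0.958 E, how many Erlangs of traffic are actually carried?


B(4,0.958) = 0.013506 (Erlang-B)
Carried load = a(1 − B) = 0.958·(1 − 0.013506) = 0.958·0.986494 = 0.9451 E

Final: 0.9451 Erlangs


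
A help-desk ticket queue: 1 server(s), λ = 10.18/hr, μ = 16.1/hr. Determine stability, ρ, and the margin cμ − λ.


Total capacity cμ = 1·16.1 = 16.10/hr
ρ = λ/(cμ) = 10.18/16.10 = 0.6323
Stable ⇔ ρ < 1: YES
Spare capacity = cμ − λ = 16.10 − 10.18 = 5.92/hr

Final: ρ = 0.6323; stable; margin = 5.92/hr


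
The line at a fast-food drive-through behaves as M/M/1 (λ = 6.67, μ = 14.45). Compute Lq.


ρ = 6.67/14.45 = 0.4616
Lq = ρ²/(1−ρ) = 0.2131/0.5384 = 0.3957

Final: 0.3957


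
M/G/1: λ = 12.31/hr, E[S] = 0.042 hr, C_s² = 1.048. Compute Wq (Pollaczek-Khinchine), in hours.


ρ = λ·E[S] = 12.31·0.042 = 0.5170
E[S²] = E[S]²(1+C_s²) = 0.042²·(1+1.048) = 0.003613
Wq = λ·E[S²]/(2(1−ρ)) = 12.31·0.003613/(2·0.4830) = 0.04604 hr

Final: 0.04604 hr


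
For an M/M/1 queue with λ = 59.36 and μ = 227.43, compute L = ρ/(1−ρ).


ρ = λ/μ = 59.36/227.43 = 0.2610
L = ρ/(1−ρ) = 0.2610/(1 − 0.2610) = 0.2610/0.7390 = 0.3532

Final: 0.3532


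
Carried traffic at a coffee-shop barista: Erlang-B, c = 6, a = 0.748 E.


B(6,0.748) = 0.0001151 (Erlang-B)
Carried load = a(1 − B) = 0.748·(1 − 0.0001151) = 0.748·0.999885 = 0.7479 E

Final: 0.7479 Erlangs


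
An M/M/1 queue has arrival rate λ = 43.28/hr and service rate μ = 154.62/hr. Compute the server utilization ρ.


ρ = λ/μ = 43.28/154.62 = 0.2799

Final: 0.2799


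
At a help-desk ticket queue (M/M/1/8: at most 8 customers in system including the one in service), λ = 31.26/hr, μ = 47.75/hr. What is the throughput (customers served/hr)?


ρ = 0.6547; P_K = (1−ρ)ρ^8/(1−ρ^9) = 0.011914
λ_eff = λ(1 − P_K) = 31.26·(1 − 0.011914) = 31.26·0.988086 = 30.8876 /hr

Final: 30.8876 /hr


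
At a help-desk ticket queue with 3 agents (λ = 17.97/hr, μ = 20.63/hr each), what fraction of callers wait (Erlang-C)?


a = λ/μ = 0.8711; ρ = a/3 = 0.2904
P₀ = 0.415687 (from M/M/c formula)
C(c,a) = [a^c/(c!(1−ρ))]·P₀ = [0.66092/(6·0.7096)]·0.415687
= 0.15522·0.415687 = 0.064524

Final: 0.064524
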